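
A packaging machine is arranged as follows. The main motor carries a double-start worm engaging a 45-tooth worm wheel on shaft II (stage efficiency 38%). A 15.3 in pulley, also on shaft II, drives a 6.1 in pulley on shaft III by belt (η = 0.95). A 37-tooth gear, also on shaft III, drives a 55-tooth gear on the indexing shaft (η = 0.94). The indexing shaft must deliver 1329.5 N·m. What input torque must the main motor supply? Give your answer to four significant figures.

293.8 N·m

Overall ratio R = 22.5 × 0.39869 × 1.4865 = 13.335; overall efficiency η = 0.38 × 0.95 × 0.94 = 0.3393.
Input torque = output torque / (R × η) = 1329.5 / (13.335 × 0.3393) = 293.81 N·m.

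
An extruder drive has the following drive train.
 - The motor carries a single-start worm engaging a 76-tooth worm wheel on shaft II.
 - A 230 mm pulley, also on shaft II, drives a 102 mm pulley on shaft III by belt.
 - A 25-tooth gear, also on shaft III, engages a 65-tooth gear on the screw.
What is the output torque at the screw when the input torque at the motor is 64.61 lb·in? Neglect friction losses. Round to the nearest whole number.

After the worm (76/1): 64.61 × 76 = 4910.4 lb·in
After the belt (102/230): 4910.4 × 0.44348 = 2177.6 lb·in
After the gear mesh (65/25): 2177.6 × 2.6 = 5661.9 lb·in

5662 lb·in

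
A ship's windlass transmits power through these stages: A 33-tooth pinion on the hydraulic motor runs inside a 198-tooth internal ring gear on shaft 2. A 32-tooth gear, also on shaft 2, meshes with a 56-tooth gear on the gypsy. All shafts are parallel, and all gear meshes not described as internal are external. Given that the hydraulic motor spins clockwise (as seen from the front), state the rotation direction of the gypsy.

counterclockwise

the hydraulic motor → shaft 2: internal mesh, same direction → CW.
shaft 2 → the gypsy: external mesh, 1 reversal → CCW.
1 reversal in total — an odd number — so the gypsy turns opposite to the hydraulic motor.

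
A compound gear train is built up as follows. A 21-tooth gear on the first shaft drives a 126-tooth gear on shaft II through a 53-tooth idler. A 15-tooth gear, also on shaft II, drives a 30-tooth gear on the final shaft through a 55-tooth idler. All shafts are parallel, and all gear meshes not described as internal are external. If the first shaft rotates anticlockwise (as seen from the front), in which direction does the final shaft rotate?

the first shaft → shaft II: driver → idler → driven is 2 external meshes, 2 reversals → CCW.
shaft II → the final shaft: driver → idler → driven is 2 external meshes, 2 reversals → CCW.
4 reversals in total — an even number — so the final shaft turns the same way as the first shaft.

anticlockwise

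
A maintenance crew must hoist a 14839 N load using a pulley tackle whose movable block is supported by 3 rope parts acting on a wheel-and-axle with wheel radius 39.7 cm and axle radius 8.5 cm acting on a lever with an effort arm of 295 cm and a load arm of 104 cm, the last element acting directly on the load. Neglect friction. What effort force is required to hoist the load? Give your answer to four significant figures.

373.4 N

Block-and-tackle MA = number of supporting rope parts = 3.
Wheel-and-axle MA = R/r = 39.7/8.5 = 4.6706.
Lever MA = effort arm / load arm = 295/104 = 2.8365.
Combined ideal MA = 3 × 4.6706 × 2.8365 = 39.745.
Effort = load / MA = 14839 / 39.745 = 373.36 N.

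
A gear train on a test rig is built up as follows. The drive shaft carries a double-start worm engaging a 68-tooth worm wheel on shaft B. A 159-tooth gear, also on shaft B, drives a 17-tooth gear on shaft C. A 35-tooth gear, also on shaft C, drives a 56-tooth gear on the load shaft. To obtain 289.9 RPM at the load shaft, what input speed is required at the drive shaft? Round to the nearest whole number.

1686 RPM

Overall ratio R = 34 × 0.10692 × 1.6 = 5.8164.
Required input speed = output speed × R = 289.9 × 5.8164 = 1686.2 RPM.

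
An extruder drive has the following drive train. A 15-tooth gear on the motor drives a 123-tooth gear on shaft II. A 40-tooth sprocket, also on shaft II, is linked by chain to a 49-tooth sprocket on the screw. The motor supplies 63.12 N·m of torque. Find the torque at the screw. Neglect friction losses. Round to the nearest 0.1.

634.0 N·m

Gear mesh: ratio = 123/15 = 8.2; torque at shaft II = 63.12 × 8.2 = 517.58 N·m.
Chain: ratio = 49/40 = 1.225; torque at the screw = 517.58 × 1.225 = 634.04 N·m.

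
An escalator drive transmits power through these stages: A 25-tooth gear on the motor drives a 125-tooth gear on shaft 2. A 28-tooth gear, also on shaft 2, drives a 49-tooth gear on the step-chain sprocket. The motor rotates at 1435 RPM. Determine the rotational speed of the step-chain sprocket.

Gear mesh: ratio = 125/25 = 5, so shaft 2 turns at 1435 / 5 = 287 RPM.
Gear mesh: ratio = 49/28 = 1.75, so the step-chain sprocket turns at 287 / 1.75 = 164 RPM.

164 RPM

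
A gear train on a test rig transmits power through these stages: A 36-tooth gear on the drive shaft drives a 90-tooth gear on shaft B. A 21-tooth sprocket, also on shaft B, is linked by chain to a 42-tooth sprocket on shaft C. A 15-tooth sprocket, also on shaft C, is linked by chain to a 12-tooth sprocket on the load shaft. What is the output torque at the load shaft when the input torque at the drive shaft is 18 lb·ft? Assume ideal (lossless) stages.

Gear mesh: ratio = 90/36 = 2.5; torque at shaft B = 18 × 2.5 = 45 lb·ft.
Chain: ratio = 42/21 = 2; torque at shaft C = 45 × 2 = 90 lb·ft.
Chain: ratio = 12/15 = 0.8; torque at the load shaft = 90 × 0.8 = 72 lb·ft.

72 lb·ft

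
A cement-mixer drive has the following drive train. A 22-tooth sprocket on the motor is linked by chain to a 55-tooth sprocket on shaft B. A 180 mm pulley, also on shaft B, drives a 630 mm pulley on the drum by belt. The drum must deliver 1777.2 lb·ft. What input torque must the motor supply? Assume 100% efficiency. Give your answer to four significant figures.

Overall ratio R = 2.5 × 3.5 = 8.75.
Input torque = output torque / R = 1777.2 / 8.75 = 203.11 lb·ft.

203.1 lb·ft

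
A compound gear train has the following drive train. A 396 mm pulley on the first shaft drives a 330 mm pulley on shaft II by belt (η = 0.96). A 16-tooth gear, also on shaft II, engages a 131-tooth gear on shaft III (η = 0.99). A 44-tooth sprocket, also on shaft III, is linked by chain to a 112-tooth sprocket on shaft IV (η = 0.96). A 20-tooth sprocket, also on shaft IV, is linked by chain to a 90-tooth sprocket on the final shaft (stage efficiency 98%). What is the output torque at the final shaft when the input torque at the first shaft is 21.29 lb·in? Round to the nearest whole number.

belt 330/396 = 0.83333 → τ = 21.29·0.83333·0.96 = 17.032 lb·in
gear mesh 131/16 = 8.1875 → τ = 17.032·8.1875·0.99 = 138.06 lb·in
chain 112/44 = 2.5455 → τ = 138.06·2.5455·0.96 = 337.36 lb·in
chain 90/20 = 4.5 → τ = 337.36·4.5·0.98 = 1487.7 lb·in

1488 lb·in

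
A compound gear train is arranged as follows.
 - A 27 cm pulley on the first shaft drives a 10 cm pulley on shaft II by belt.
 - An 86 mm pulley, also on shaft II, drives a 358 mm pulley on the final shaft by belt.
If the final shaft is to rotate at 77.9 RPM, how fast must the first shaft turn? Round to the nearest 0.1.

Overall ratio R = 0.37037 × 4.1628 = 1.5418.
Required input speed = output speed × R = 77.9 × 1.5418 = 120.1 RPM.

120.1 RPM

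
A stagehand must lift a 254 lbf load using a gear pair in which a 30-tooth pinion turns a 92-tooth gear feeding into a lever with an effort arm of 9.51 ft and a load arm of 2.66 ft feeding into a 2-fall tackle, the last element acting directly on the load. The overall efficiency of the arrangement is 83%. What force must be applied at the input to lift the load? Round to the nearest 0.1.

14.0 lbf

Gear pair MA = 92/30 = 3.0667.
Lever MA = effort arm / load arm = 9.51/2.66 = 3.5752.
Block-and-tackle MA = number of supporting rope parts = 2.
Combined ideal MA = 3.0667 × 3.5752 × 2 = 21.928.
Actual MA = 21.928 × 0.83 = 18.2.
Effort = load / actual MA = 254 / 18.2 = 13.956 lbf.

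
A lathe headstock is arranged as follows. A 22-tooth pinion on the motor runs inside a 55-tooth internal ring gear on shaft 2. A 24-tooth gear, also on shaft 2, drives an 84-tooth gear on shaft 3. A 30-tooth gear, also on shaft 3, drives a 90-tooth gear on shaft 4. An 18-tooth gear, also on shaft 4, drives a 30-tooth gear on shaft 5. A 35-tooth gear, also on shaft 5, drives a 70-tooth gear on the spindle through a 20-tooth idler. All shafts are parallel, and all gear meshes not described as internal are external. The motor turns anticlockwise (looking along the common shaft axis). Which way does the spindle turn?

clockwise

the motor → shaft 2: internal mesh, same direction → CCW.
shaft 2 → shaft 3: external mesh, 1 reversal → CW.
shaft 3 → shaft 4: external mesh, 1 reversal → CCW.
shaft 4 → shaft 5: external mesh, 1 reversal → CW.
shaft 5 → the spindle: driver → idler → driven is 2 external meshes, 2 reversals → CW.
5 reversals in total — an odd number — so the spindle turns opposite to the motor.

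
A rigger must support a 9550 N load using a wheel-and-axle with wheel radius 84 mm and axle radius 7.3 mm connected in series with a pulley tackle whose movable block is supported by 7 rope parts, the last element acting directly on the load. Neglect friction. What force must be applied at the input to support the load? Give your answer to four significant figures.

118.6 N

Wheel-and-axle MA = R/r = 84/7.3 = 11.507.
Block-and-tackle MA = number of supporting rope parts = 7.
Combined ideal MA = 11.507 × 7 = 80.548.
Effort = load / MA = 9550 / 80.548 = 118.56 N.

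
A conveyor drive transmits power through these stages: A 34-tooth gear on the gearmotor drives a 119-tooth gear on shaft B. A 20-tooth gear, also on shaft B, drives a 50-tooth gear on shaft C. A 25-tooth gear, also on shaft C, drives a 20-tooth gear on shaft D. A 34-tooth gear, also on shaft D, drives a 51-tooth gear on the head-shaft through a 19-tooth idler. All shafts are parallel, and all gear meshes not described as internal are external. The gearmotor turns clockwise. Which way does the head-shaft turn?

anticlockwise

the gearmotor → shaft B: external mesh, 1 reversal → CCW.
shaft B → shaft C: external mesh, 1 reversal → CW.
shaft C → shaft D: external mesh, 1 reversal → CCW.
shaft D → the head-shaft: driver → idler → driven is 2 external meshes, 2 reversals → CCW.
5 reversals in total — an odd number — so the head-shaft turns opposite to the gearmotor.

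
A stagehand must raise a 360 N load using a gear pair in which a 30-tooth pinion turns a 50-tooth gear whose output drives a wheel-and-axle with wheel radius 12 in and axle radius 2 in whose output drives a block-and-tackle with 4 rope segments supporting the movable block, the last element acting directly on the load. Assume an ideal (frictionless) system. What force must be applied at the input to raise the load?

Gear pair MA = 50/30 = 1.6667.
Wheel-and-axle MA = R/r = 12/2 = 6.
Block-and-tackle MA = number of supporting rope parts = 4.
Combined ideal MA = 1.6667 × 6 × 4 = 40.
Effort = load / MA = 360 / 40 = 9 N.

9 N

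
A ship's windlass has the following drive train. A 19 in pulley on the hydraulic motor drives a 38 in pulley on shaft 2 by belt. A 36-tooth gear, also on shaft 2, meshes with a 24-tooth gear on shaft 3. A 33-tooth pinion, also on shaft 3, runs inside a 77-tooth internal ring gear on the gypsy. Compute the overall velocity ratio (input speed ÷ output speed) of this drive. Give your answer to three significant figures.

3.11

Each stage contributes driven/driver: belt 38/19 = 2, gear mesh 24/36 = 0.66667, internal gear 77/33 = 2.3333.
Overall: 2 × 0.66667 × 2.3333 = 3.1111.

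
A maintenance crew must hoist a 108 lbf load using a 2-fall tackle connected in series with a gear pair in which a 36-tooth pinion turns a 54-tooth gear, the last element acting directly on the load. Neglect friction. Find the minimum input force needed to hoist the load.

36 lbf

Block-and-tackle MA = number of supporting rope parts = 2.
Gear pair MA = 54/36 = 1.5.
Combined ideal MA = 2 × 1.5 = 3.
Effort = load / MA = 108 / 3 = 36 lbf.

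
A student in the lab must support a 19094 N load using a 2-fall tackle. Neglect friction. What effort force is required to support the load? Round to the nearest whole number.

9547 N

Block-and-tackle MA = number of supporting rope parts = 2.
Effort = load / MA = 19094 / 2 = 9547 N.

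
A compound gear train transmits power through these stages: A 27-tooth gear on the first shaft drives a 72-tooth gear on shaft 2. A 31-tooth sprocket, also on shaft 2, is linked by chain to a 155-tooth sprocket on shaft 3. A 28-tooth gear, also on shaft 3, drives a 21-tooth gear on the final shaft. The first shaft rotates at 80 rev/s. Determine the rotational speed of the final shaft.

8 rev/s

the first shaft → shaft 2 (gear mesh, 72/27): 80 ÷ 2.6667 = 30 rev/s
shaft 2 → shaft 3 (chain, 155/31): 30 ÷ 5 = 6 rev/s
shaft 3 → the final shaft (gear mesh, 21/28): 6 ÷ 0.75 = 8 rev/s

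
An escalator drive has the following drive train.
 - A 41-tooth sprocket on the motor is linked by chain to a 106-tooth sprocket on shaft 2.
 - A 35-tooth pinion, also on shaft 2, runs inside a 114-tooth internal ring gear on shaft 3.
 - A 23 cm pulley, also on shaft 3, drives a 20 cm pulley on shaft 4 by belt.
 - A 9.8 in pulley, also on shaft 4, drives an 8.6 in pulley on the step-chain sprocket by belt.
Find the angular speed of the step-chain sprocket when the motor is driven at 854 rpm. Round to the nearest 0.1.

the motor → shaft 2 (chain, 106/41): 854 ÷ 2.5854 = 330.32 rpm
shaft 2 → shaft 3 (internal gear, 114/35): 330.32 ÷ 3.2571 = 101.41 rpm
shaft 3 → shaft 4 (belt, 20/23): 101.41 ÷ 0.86957 = 116.63 rpm
shaft 4 → the step-chain sprocket (belt, 8.6/9.8): 116.63 ÷ 0.87755 = 132.9 rpm

132.9 rpm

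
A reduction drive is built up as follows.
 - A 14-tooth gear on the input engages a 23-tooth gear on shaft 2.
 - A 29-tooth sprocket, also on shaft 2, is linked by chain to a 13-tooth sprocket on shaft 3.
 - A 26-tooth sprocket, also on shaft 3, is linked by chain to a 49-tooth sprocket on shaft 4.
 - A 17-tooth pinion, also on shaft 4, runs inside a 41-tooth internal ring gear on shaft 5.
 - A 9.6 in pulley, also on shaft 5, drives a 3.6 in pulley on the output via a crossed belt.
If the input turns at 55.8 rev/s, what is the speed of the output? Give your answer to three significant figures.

44.5 rev/s

the input → shaft 2 (gear mesh, 23/14): 55.8 ÷ 1.6429 = 33.965 rev/s
shaft 2 → shaft 3 (chain, 13/29): 33.965 ÷ 0.44828 = 75.769 rev/s
shaft 3 → shaft 4 (chain, 49/26): 75.769 ÷ 1.8846 = 40.204 rev/s
shaft 4 → shaft 5 (internal gear, 41/17): 40.204 ÷ 2.4118 = 16.67 rev/s
shaft 5 → the output (belt, 3.6/9.6): 16.67 ÷ 0.375 = 44.453 rev/s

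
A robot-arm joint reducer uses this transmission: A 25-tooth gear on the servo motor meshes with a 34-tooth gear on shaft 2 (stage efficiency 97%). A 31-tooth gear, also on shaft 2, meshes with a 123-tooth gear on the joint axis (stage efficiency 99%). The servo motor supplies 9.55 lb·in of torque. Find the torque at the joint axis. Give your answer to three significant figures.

After the gear mesh (34/25): 9.55 × 1.36 × 0.97 = 12.598 lb·in
After the gear mesh (123/31): 12.598 × 3.9677 × 0.99 = 49.487 lb·in

49.5 lb·in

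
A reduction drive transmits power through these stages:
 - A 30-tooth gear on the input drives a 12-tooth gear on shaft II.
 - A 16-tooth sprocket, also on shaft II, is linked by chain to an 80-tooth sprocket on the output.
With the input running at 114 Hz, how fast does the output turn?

57 Hz

the input → shaft II (gear mesh, 12/30): 114 ÷ 0.4 = 285 Hz
shaft II → the output (chain, 80/16): 285 ÷ 5 = 57 Hz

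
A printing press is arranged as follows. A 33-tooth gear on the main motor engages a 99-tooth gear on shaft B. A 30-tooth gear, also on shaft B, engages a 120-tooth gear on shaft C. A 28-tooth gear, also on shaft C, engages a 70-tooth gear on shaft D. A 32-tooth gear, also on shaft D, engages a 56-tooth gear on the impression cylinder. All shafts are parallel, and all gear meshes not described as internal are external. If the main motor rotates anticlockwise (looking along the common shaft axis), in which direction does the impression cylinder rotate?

anticlockwise

the main motor → shaft B: external mesh, 1 reversal → CW.
shaft B → shaft C: external mesh, 1 reversal → CCW.
shaft C → shaft D: external mesh, 1 reversal → CW.
shaft D → the impression cylinder: external mesh, 1 reversal → CCW.
4 reversals in total — an even number — so the impression cylinder turns the same way as the main motor.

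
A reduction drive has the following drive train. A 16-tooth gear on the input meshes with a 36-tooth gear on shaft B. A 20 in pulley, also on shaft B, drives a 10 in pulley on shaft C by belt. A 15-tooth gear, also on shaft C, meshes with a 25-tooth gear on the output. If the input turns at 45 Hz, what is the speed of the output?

24 Hz

gear mesh 36/16 = 2.25 → 45/2.25 = 20 Hz
belt 10/20 = 0.5 → 20/0.5 = 40 Hz
gear mesh 25/15 = 1.6667 → 40/1.6667 = 24 Hz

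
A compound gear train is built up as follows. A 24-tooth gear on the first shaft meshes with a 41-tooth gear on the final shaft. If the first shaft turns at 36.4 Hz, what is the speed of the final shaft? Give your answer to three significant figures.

21.3 Hz

Gear mesh: ratio = 41/24 = 1.7083, so the final shaft turns at 36.4 / 1.7083 = 21.307 Hz.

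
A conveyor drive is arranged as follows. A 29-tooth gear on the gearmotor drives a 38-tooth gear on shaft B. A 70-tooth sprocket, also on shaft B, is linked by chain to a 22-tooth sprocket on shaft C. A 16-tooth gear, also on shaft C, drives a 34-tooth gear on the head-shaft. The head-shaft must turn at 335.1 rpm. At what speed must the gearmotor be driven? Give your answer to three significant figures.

Overall ratio R = 1.3103 × 0.31429 × 2.125 = 0.87512.
Required input speed = output speed × R = 335.1 × 0.87512 = 293.25 rpm.

293 rpm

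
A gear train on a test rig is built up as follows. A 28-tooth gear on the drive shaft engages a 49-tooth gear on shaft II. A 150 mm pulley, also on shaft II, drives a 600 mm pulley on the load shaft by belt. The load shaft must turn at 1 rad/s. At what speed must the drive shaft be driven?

Overall ratio R = 1.75 × 4 = 7.
Required input speed = output speed × R = 1 × 7 = 7 rad/s.

7 rad/s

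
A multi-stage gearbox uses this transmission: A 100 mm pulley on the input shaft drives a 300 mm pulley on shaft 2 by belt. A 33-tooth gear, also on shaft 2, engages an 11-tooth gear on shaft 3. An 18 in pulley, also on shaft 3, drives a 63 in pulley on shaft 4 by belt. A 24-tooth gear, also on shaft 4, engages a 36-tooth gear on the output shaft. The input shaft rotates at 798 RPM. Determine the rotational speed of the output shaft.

152 RPM

the input shaft → shaft 2 (belt, 300/100): 798 ÷ 3 = 266 RPM
shaft 2 → shaft 3 (gear mesh, 11/33): 266 ÷ 0.33333 = 798 RPM
shaft 3 → shaft 4 (belt, 63/18): 798 ÷ 3.5 = 228 RPM
shaft 4 → the output shaft (gear mesh, 36/24): 228 ÷ 1.5 = 152 RPM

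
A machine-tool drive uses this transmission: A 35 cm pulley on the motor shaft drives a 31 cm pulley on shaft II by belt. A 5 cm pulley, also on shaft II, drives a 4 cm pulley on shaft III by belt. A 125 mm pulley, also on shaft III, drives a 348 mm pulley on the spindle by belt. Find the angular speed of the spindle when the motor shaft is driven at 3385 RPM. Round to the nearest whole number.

the motor shaft → shaft II (belt, 31/35): 3385 ÷ 0.88571 = 3821.8 RPM
shaft II → shaft III (belt, 4/5): 3821.8 ÷ 0.8 = 4777.2 RPM
shaft III → the spindle (belt, 348/125): 4777.2 ÷ 2.784 = 1716 RPM

1716 RPM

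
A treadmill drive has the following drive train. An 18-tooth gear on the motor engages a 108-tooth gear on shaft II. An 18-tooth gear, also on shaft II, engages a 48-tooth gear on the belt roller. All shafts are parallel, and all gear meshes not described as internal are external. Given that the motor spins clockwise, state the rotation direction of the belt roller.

clockwise

the motor → shaft II: external mesh, 1 reversal → CCW.
shaft II → the belt roller: external mesh, 1 reversal → CW.
2 reversals in total — an even number — so the belt roller turns the same way as the motor.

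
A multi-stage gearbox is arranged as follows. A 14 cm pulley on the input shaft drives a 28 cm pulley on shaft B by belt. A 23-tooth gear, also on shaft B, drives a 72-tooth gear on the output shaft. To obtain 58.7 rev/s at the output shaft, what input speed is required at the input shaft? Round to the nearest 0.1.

Overall ratio R = 2 × 3.1304 = 6.2609.
Required input speed = output speed × R = 58.7 × 6.2609 = 367.51 rev/s.

367.5 rev/s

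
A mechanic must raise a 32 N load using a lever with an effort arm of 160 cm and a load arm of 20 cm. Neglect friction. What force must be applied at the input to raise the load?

Lever MA = effort arm / load arm = 160/20 = 8.
Effort = load / MA = 32 / 8 = 4 N.

4 N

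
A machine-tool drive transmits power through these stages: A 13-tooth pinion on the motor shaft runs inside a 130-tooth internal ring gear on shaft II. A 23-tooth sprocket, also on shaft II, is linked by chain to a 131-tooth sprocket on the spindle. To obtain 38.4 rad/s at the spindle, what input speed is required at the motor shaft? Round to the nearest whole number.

2187 rad/s

Overall ratio R = 10 × 5.6957 = 56.957.
Required input speed = output speed × R = 38.4 × 56.957 = 2187.1 rad/s.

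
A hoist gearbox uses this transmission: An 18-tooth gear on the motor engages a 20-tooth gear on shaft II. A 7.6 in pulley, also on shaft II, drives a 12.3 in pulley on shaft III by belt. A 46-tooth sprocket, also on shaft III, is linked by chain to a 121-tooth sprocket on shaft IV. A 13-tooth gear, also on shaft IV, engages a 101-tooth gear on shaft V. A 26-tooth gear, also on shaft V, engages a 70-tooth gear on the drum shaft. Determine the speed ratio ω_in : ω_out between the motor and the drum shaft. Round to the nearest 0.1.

Each stage contributes driven/driver: gear mesh 20/18 = 1.1111, belt 12.3/7.6 = 1.6184, chain 121/46 = 2.6304, gear mesh 101/13 = 7.7692, gear mesh 70/26 = 2.6923.
Overall: 1.1111 × 1.6184 × 2.6304 × 7.7692 × 2.6923 = 98.942.

98.9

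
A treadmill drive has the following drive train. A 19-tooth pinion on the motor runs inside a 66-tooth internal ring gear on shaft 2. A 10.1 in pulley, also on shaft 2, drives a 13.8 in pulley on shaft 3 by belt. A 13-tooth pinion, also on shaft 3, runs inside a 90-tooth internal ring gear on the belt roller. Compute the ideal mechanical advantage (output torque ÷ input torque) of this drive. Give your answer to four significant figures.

32.86

Each stage contributes driven/driver: internal gear 66/19 = 3.4737, belt 13.8/10.1 = 1.3663, internal gear 90/13 = 6.9231.
Overall: 3.4737 × 1.3663 × 6.9231 = 32.858.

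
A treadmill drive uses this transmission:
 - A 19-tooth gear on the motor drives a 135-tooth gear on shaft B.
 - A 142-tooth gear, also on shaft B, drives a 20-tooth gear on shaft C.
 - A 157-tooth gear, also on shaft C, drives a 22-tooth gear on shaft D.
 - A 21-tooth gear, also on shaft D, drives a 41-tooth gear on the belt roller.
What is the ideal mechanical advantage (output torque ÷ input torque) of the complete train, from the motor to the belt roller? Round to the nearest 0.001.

0.274

Each stage contributes driven/driver: gear mesh 135/19 = 7.1053, gear mesh 20/142 = 0.14085, gear mesh 22/157 = 0.14013, gear mesh 41/21 = 1.9524.
Overall: 7.1053 × 0.14085 × 0.14013 × 1.9524 = 0.27378.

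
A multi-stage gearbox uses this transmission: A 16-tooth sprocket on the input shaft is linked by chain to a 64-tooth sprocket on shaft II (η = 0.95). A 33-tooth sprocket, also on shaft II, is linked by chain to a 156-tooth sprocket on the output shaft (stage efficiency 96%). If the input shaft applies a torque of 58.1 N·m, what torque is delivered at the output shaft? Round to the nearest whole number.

1002 N·m

chain 64/16 = 4 → τ = 58.1·4·0.95 = 220.78 N·m
chain 156/33 = 4.7273 → τ = 220.78·4.7273·0.96 = 1001.9 N·m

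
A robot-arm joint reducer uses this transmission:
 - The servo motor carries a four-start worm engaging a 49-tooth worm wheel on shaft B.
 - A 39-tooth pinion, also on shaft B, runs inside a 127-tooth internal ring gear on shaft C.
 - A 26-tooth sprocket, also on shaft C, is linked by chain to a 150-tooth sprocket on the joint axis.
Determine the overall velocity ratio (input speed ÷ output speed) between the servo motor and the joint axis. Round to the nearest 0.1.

Each stage contributes driven/driver: worm 49/4 = 12.25, internal gear 127/39 = 3.2564, chain 150/26 = 5.7692.
Overall: 12.25 × 3.2564 × 5.7692 = 230.14.

230.1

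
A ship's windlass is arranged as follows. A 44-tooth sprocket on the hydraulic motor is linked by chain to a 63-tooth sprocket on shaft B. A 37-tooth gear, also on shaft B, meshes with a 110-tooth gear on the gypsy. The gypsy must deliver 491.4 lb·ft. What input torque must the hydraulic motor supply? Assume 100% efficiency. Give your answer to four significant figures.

Overall ratio R = 1.4318 × 2.973 = 4.2568.
Input torque = output torque / R = 491.4 / 4.2568 = 115.44 lb·ft.

115.4 lb·ft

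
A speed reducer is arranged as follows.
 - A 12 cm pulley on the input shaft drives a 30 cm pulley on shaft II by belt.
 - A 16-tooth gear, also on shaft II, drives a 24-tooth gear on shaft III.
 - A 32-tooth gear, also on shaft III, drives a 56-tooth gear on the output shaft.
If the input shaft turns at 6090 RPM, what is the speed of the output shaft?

928 RPM

Belt: ratio = 30/12 = 2.5, so shaft II turns at 6090 / 2.5 = 2436 RPM.
Gear mesh: ratio = 24/16 = 1.5, so shaft III turns at 2436 / 1.5 = 1624 RPM.
Gear mesh: ratio = 56/32 = 1.75, so the output shaft turns at 1624 / 1.75 = 928 RPM.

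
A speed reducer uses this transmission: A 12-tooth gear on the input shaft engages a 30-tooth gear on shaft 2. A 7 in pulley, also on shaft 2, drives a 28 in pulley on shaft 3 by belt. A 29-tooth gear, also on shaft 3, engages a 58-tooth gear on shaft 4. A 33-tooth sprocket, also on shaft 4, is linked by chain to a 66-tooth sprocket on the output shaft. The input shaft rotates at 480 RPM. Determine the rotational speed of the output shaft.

the input shaft → shaft 2 (gear mesh, 30/12): 480 ÷ 2.5 = 192 RPM
shaft 2 → shaft 3 (belt, 28/7): 192 ÷ 4 = 48 RPM
shaft 3 → shaft 4 (gear mesh, 58/29): 48 ÷ 2 = 24 RPM
shaft 4 → the output shaft (chain, 66/33): 24 ÷ 2 = 12 RPM

12 RPM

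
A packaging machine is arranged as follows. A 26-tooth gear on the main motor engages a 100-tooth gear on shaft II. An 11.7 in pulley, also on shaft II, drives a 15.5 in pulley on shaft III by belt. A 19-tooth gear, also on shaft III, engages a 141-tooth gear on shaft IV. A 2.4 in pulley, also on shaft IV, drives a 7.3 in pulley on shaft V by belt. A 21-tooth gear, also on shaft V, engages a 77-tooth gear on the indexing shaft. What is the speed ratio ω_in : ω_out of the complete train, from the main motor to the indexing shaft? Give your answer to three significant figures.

Each stage contributes driven/driver: gear mesh 100/26 = 3.8462, belt 15.5/11.7 = 1.3248, gear mesh 141/19 = 7.4211, belt 7.3/2.4 = 3.0417, gear mesh 77/21 = 3.6667.
Overall: 3.8462 × 1.3248 × 7.4211 × 3.0417 × 3.6667 = 421.72.

422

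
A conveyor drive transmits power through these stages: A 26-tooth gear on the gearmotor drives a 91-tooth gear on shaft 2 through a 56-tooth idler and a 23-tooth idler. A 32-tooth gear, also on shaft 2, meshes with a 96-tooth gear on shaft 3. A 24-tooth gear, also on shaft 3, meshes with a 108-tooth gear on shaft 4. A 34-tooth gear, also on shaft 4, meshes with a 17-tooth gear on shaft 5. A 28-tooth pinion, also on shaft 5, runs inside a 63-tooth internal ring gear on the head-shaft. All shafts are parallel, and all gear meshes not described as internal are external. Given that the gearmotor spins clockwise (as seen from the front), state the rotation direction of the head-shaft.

clockwise

the gearmotor → shaft 2: driver → idler → idler → driven is 3 external meshes, 3 reversals → CCW.
shaft 2 → shaft 3: external mesh, 1 reversal → CW.
shaft 3 → shaft 4: external mesh, 1 reversal → CCW.
shaft 4 → shaft 5: external mesh, 1 reversal → CW.
shaft 5 → the head-shaft: internal mesh, same direction → CW.
6 reversals in total — an even number — so the head-shaft turns the same way as the gearmotor.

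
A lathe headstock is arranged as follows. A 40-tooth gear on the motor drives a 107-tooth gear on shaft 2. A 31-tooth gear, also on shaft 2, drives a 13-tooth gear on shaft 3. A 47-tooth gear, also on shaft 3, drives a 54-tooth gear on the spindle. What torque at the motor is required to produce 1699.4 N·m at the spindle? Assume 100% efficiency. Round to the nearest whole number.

Overall ratio R = 2.675 × 0.41935 × 1.1489 = 1.2888.
Input torque = output torque / R = 1699.4 / 1.2888 = 1318.5 N·m.

1319 N·m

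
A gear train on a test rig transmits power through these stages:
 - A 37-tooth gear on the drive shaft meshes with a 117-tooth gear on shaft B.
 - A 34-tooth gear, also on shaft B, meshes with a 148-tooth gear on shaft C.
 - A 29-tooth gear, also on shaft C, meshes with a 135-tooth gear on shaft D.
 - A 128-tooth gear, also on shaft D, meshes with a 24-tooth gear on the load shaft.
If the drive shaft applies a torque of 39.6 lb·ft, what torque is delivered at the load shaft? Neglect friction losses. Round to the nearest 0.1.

gear mesh 117/37 = 3.1622 → τ = 39.6·3.1622 = 125.22 lb·ft
gear mesh 148/34 = 4.3529 → τ = 125.22·4.3529 = 545.08 lb·ft
gear mesh 135/29 = 4.6552 → τ = 545.08·4.6552 = 2537.5 lb·ft
gear mesh 24/128 = 0.1875 → τ = 2537.5·0.1875 = 475.77 lb·ft

475.8 lb·ft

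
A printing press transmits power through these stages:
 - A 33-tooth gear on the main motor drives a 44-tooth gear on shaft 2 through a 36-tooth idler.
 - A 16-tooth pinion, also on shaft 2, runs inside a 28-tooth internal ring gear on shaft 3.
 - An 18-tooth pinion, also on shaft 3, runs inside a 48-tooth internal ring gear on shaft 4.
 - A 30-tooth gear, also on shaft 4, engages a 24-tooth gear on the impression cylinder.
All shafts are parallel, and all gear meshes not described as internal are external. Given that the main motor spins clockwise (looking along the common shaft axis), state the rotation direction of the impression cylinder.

counterclockwise

the main motor → shaft 2: driver → idler → driven is 2 external meshes, 2 reversals → CW.
shaft 2 → shaft 3: internal mesh, same direction → CW.
shaft 3 → shaft 4: internal mesh, same direction → CW.
shaft 4 → the impression cylinder: external mesh, 1 reversal → CCW.
3 reversals in total — an odd number — so the impression cylinder turns opposite to the main motor.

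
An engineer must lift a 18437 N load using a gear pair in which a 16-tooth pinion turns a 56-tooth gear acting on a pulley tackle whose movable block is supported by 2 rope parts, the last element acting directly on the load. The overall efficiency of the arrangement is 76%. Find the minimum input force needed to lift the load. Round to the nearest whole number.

Gear pair MA = 56/16 = 3.5.
Block-and-tackle MA = number of supporting rope parts = 2.
Combined ideal MA = 3.5 × 2 = 7.
Actual MA = 7 × 0.76 = 5.32.
Effort = load / actual MA = 18437 / 5.32 = 3465.6 N.

3466 N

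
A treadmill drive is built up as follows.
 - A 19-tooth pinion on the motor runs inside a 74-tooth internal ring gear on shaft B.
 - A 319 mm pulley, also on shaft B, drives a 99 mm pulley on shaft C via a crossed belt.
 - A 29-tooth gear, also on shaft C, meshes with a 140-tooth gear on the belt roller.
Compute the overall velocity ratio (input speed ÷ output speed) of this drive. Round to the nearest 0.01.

5.84

Each stage contributes driven/driver: internal gear 74/19 = 3.8947, belt 99/319 = 0.31034, gear mesh 140/29 = 4.8276.
Overall: 3.8947 × 0.31034 × 4.8276 = 5.8352.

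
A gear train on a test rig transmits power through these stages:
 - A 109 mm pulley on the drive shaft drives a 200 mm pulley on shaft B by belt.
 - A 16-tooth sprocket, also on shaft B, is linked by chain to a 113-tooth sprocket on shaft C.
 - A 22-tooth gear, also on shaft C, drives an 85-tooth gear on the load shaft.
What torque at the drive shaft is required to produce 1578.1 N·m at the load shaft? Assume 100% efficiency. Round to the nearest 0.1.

31.5 N·m

Overall ratio R = 1.8349 × 7.0625 × 3.8636 = 50.068.
Input torque = output torque / R = 1578.1 / 50.068 = 31.519 N·m.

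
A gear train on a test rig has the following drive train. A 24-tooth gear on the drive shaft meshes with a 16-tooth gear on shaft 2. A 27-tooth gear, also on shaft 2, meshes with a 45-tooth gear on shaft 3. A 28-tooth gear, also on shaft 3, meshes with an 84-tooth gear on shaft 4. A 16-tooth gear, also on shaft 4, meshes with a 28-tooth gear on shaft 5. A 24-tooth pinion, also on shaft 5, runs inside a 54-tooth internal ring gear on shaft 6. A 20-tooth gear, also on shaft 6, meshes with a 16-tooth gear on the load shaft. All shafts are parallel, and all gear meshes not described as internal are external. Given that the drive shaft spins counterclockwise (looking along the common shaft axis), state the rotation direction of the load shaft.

the drive shaft → shaft 2: external mesh, 1 reversal → CW.
shaft 2 → shaft 3: external mesh, 1 reversal → CCW.
shaft 3 → shaft 4: external mesh, 1 reversal → CW.
shaft 4 → shaft 5: external mesh, 1 reversal → CCW.
shaft 5 → shaft 6: internal mesh, same direction → CCW.
shaft 6 → the load shaft: external mesh, 1 reversal → CW.
5 reversals in total — an odd number — so the load shaft turns opposite to the drive shaft.

clockwise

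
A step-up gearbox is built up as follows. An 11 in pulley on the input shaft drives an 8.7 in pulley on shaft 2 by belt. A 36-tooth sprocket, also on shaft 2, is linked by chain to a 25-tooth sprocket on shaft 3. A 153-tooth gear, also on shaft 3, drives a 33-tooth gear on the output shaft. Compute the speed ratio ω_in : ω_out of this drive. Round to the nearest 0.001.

0.118

Each stage contributes driven/driver: belt 8.7/11 = 0.79091, chain 25/36 = 0.69444, gear mesh 33/153 = 0.21569.
Overall: 0.79091 × 0.69444 × 0.21569 = 0.11846.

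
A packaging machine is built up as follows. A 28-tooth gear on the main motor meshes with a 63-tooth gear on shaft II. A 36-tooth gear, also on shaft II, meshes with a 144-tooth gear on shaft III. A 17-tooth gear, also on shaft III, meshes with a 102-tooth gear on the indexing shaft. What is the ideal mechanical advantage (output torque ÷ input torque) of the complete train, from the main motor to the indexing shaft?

Each stage contributes driven/driver: gear mesh 63/28 = 2.25, gear mesh 144/36 = 4, gear mesh 102/17 = 6.
Overall: 2.25 × 4 × 6 = 54.

54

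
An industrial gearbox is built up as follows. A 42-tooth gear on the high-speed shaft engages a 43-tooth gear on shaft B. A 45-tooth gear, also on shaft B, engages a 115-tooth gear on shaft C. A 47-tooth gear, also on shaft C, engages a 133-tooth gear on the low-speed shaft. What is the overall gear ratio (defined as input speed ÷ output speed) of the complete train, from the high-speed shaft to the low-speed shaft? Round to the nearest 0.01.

Each stage contributes driven/driver: gear mesh 43/42 = 1.0238, gear mesh 115/45 = 2.5556, gear mesh 133/47 = 2.8298.
Overall: 1.0238 × 2.5556 × 2.8298 = 7.4039.

7.40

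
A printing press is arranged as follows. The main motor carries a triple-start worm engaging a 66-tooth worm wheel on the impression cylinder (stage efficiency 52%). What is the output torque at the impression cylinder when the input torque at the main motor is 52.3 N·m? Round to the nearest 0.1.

After the worm (66/3): 52.3 × 22 × 0.52 = 598.31 N·m

598.3 N·m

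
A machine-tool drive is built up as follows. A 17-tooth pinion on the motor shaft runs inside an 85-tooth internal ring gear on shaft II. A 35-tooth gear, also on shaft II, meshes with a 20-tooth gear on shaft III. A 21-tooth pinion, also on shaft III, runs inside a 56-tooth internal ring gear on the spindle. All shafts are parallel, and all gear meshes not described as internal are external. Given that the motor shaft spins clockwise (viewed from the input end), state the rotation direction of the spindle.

counterclockwise

the motor shaft → shaft II: internal mesh, same direction → CW.
shaft II → shaft III: external mesh, 1 reversal → CCW.
shaft III → the spindle: internal mesh, same direction → CCW.
1 reversal in total — an odd number — so the spindle turns opposite to the motor shaft.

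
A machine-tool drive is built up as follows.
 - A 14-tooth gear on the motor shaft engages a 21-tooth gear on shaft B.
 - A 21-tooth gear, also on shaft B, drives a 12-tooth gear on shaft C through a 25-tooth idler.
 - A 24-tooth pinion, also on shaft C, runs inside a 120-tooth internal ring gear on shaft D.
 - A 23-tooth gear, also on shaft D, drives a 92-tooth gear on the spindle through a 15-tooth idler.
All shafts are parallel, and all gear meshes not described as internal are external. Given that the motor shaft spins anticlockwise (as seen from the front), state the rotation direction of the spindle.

the motor shaft → shaft B: external mesh, 1 reversal → CW.
shaft B → shaft C: driver → idler → driven is 2 external meshes, 2 reversals → CW.
shaft C → shaft D: internal mesh, same direction → CW.
shaft D → the spindle: driver → idler → driven is 2 external meshes, 2 reversals → CW.
5 reversals in total — an odd number — so the spindle turns opposite to the motor shaft.

clockwise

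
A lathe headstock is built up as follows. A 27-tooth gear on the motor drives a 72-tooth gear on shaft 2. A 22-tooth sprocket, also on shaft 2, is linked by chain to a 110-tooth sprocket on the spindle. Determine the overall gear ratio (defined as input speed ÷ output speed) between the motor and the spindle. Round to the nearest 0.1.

13.3

Each stage contributes driven/driver: gear mesh 72/27 = 2.6667, chain 110/22 = 5.
Overall: 2.6667 × 5 = 13.333.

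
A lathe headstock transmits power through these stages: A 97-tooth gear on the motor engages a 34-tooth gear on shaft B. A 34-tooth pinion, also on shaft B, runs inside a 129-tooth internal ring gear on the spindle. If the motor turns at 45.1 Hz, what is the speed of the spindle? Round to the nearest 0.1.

the motor → shaft B (gear mesh, 34/97): 45.1 ÷ 0.35052 = 128.67 Hz
shaft B → the spindle (internal gear, 129/34): 128.67 ÷ 3.7941 = 33.912 Hz

33.9 Hz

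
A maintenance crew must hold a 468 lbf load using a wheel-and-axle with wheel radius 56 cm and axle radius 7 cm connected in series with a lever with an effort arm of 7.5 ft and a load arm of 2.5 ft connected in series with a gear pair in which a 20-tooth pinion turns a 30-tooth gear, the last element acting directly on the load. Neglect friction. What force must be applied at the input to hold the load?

Wheel-and-axle MA = R/r = 56/7 = 8.
Lever MA = effort arm / load arm = 7.5/2.5 = 3.
Gear pair MA = 30/20 = 1.5.
Combined ideal MA = 8 × 3 × 1.5 = 36.
Effort = load / MA = 468 / 36 = 13 lbf.

13 lbf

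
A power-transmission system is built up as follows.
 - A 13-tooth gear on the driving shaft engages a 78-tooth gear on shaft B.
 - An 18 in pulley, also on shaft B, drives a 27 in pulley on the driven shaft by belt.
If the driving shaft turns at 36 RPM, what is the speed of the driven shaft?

Gear mesh: ratio = 78/13 = 6, so shaft B turns at 36 / 6 = 6 RPM.
Belt: ratio = 27/18 = 1.5, so the driven shaft turns at 6 / 1.5 = 4 RPM.

4 RPM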